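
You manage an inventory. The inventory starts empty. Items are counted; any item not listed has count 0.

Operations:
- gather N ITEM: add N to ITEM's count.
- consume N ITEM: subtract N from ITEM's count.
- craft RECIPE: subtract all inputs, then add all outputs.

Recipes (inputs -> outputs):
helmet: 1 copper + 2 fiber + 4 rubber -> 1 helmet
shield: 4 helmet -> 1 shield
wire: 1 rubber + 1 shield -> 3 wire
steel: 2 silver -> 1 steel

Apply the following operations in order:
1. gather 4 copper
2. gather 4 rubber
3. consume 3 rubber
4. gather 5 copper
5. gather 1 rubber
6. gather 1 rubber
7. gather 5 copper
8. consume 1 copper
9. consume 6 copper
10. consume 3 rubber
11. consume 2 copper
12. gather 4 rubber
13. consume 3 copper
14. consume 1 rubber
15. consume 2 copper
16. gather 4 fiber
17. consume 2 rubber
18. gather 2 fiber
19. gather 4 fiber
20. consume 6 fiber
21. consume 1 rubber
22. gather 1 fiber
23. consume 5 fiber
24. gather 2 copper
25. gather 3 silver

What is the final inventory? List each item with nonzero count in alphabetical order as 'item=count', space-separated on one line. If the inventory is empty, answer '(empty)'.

After 1 (gather 4 copper): copper=4
After 2 (gather 4 rubber): copper=4 rubber=4
After 3 (consume 3 rubber): copper=4 rubber=1
After 4 (gather 5 copper): copper=9 rubber=1
After 5 (gather 1 rubber): copper=9 rubber=2
After 6 (gather 1 rubber): copper=9 rubber=3
After 7 (gather 5 copper): copper=14 rubber=3
After 8 (consume 1 copper): copper=13 rubber=3
After 9 (consume 6 copper): copper=7 rubber=3
After 10 (consume 3 rubber): copper=7
After 11 (consume 2 copper): copper=5
After 12 (gather 4 rubber): copper=5 rubber=4
After 13 (consume 3 copper): copper=2 rubber=4
After 14 (consume 1 rubber): copper=2 rubber=3
After 15 (consume 2 copper): rubber=3
After 16 (gather 4 fiber): fiber=4 rubber=3
After 17 (consume 2 rubber): fiber=4 rubber=1
After 18 (gather 2 fiber): fiber=6 rubber=1
After 19 (gather 4 fiber): fiber=10 rubber=1
After 20 (consume 6 fiber): fiber=4 rubber=1
After 21 (consume 1 rubber): fiber=4
After 22 (gather 1 fiber): fiber=5
After 23 (consume 5 fiber): (empty)
After 24 (gather 2 copper): copper=2
After 25 (gather 3 silver): copper=2 silver=3

Answer: copper=2 silver=3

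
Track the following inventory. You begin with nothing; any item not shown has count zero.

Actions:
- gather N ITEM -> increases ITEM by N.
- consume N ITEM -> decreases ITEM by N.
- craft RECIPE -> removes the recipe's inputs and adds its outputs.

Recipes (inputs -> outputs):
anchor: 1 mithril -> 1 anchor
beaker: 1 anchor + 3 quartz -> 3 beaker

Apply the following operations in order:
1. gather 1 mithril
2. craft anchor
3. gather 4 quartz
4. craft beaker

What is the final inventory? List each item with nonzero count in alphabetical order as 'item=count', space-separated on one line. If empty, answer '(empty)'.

After 1 (gather 1 mithril): mithril=1
After 2 (craft anchor): anchor=1
After 3 (gather 4 quartz): anchor=1 quartz=4
After 4 (craft beaker): beaker=3 quartz=1

Answer: beaker=3 quartz=1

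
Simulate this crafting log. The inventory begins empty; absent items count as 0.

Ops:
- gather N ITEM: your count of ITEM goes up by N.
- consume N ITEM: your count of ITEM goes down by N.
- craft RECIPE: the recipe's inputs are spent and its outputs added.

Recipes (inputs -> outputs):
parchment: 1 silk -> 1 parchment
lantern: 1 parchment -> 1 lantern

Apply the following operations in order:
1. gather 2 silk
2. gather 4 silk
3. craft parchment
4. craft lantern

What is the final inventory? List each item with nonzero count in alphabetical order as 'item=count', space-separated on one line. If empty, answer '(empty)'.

Answer: lantern=1 silk=5

Derivation:
After 1 (gather 2 silk): silk=2
After 2 (gather 4 silk): silk=6
After 3 (craft parchment): parchment=1 silk=5
After 4 (craft lantern): lantern=1 silk=5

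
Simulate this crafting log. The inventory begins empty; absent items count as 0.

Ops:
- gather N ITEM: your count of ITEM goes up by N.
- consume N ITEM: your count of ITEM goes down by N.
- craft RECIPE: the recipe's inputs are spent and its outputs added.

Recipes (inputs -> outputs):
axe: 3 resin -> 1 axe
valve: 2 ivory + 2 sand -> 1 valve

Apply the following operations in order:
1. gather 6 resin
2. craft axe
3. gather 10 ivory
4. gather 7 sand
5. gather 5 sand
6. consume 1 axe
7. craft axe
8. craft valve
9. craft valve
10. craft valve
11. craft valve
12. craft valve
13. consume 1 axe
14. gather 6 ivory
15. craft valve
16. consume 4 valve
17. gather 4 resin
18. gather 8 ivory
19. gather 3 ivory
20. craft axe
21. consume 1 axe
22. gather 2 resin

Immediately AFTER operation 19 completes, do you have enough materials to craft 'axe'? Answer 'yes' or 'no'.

After 1 (gather 6 resin): resin=6
After 2 (craft axe): axe=1 resin=3
After 3 (gather 10 ivory): axe=1 ivory=10 resin=3
After 4 (gather 7 sand): axe=1 ivory=10 resin=3 sand=7
After 5 (gather 5 sand): axe=1 ivory=10 resin=3 sand=12
After 6 (consume 1 axe): ivory=10 resin=3 sand=12
After 7 (craft axe): axe=1 ivory=10 sand=12
After 8 (craft valve): axe=1 ivory=8 sand=10 valve=1
After 9 (craft valve): axe=1 ivory=6 sand=8 valve=2
After 10 (craft valve): axe=1 ivory=4 sand=6 valve=3
After 11 (craft valve): axe=1 ivory=2 sand=4 valve=4
After 12 (craft valve): axe=1 sand=2 valve=5
After 13 (consume 1 axe): sand=2 valve=5
After 14 (gather 6 ivory): ivory=6 sand=2 valve=5
After 15 (craft valve): ivory=4 valve=6
After 16 (consume 4 valve): ivory=4 valve=2
After 17 (gather 4 resin): ivory=4 resin=4 valve=2
After 18 (gather 8 ivory): ivory=12 resin=4 valve=2
After 19 (gather 3 ivory): ivory=15 resin=4 valve=2

Answer: yes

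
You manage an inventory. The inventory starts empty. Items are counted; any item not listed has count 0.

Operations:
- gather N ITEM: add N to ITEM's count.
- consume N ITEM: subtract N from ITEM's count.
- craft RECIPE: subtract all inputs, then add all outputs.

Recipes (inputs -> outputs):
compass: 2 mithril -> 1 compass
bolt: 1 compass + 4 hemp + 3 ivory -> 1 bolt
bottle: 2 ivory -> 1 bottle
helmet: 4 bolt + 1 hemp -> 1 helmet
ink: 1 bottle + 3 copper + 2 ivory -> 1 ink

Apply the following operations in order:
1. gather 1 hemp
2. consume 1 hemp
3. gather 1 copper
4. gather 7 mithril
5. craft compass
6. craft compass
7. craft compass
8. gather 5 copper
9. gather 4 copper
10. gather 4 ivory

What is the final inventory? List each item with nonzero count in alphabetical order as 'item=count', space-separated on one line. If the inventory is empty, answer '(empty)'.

After 1 (gather 1 hemp): hemp=1
After 2 (consume 1 hemp): (empty)
After 3 (gather 1 copper): copper=1
After 4 (gather 7 mithril): copper=1 mithril=7
After 5 (craft compass): compass=1 copper=1 mithril=5
After 6 (craft compass): compass=2 copper=1 mithril=3
After 7 (craft compass): compass=3 copper=1 mithril=1
After 8 (gather 5 copper): compass=3 copper=6 mithril=1
After 9 (gather 4 copper): compass=3 copper=10 mithril=1
After 10 (gather 4 ivory): compass=3 copper=10 ivory=4 mithril=1

Answer: compass=3 copper=10 ivory=4 mithril=1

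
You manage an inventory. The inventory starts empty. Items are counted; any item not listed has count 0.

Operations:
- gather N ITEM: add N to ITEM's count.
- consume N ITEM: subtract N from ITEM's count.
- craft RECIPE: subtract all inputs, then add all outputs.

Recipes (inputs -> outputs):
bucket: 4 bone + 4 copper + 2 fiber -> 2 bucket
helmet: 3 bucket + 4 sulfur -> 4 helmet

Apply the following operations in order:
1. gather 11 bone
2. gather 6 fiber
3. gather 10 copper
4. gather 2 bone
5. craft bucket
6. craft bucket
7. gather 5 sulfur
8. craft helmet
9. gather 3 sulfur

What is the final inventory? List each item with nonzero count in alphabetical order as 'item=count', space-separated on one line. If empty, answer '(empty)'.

After 1 (gather 11 bone): bone=11
After 2 (gather 6 fiber): bone=11 fiber=6
After 3 (gather 10 copper): bone=11 copper=10 fiber=6
After 4 (gather 2 bone): bone=13 copper=10 fiber=6
After 5 (craft bucket): bone=9 bucket=2 copper=6 fiber=4
After 6 (craft bucket): bone=5 bucket=4 copper=2 fiber=2
After 7 (gather 5 sulfur): bone=5 bucket=4 copper=2 fiber=2 sulfur=5
After 8 (craft helmet): bone=5 bucket=1 copper=2 fiber=2 helmet=4 sulfur=1
After 9 (gather 3 sulfur): bone=5 bucket=1 copper=2 fiber=2 helmet=4 sulfur=4

Answer: bone=5 bucket=1 copper=2 fiber=2 helmet=4 sulfur=4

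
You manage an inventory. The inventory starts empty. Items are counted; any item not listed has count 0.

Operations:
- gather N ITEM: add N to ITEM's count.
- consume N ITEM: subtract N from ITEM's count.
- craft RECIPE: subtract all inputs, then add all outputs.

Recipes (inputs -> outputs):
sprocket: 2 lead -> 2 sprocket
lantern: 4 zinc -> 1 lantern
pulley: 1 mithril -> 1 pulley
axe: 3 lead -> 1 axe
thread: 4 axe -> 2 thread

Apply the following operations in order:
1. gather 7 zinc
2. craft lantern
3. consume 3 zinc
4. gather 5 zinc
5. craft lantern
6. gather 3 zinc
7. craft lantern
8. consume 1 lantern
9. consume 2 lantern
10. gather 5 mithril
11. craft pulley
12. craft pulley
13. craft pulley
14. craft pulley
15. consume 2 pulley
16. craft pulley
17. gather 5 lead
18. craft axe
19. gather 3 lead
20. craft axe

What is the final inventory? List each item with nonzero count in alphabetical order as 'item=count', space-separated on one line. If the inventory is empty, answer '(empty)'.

Answer: axe=2 lead=2 pulley=3

Derivation:
After 1 (gather 7 zinc): zinc=7
After 2 (craft lantern): lantern=1 zinc=3
After 3 (consume 3 zinc): lantern=1
After 4 (gather 5 zinc): lantern=1 zinc=5
After 5 (craft lantern): lantern=2 zinc=1
After 6 (gather 3 zinc): lantern=2 zinc=4
After 7 (craft lantern): lantern=3
After 8 (consume 1 lantern): lantern=2
After 9 (consume 2 lantern): (empty)
After 10 (gather 5 mithril): mithril=5
After 11 (craft pulley): mithril=4 pulley=1
After 12 (craft pulley): mithril=3 pulley=2
After 13 (craft pulley): mithril=2 pulley=3
After 14 (craft pulley): mithril=1 pulley=4
After 15 (consume 2 pulley): mithril=1 pulley=2
After 16 (craft pulley): pulley=3
After 17 (gather 5 lead): lead=5 pulley=3
After 18 (craft axe): axe=1 lead=2 pulley=3
After 19 (gather 3 lead): axe=1 lead=5 pulley=3
After 20 (craft axe): axe=2 lead=2 pulley=3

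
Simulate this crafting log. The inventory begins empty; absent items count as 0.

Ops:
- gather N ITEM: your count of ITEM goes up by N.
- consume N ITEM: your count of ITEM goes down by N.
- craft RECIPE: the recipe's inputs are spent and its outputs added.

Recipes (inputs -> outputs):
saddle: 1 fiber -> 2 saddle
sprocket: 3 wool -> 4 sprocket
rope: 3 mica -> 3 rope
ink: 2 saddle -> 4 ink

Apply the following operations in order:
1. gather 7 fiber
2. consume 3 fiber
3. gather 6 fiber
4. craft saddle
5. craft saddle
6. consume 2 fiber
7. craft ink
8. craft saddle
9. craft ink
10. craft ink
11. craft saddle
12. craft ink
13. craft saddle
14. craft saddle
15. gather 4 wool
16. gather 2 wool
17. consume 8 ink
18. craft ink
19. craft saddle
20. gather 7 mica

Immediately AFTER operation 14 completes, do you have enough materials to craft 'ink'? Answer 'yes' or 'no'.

Answer: yes

Derivation:
After 1 (gather 7 fiber): fiber=7
After 2 (consume 3 fiber): fiber=4
After 3 (gather 6 fiber): fiber=10
After 4 (craft saddle): fiber=9 saddle=2
After 5 (craft saddle): fiber=8 saddle=4
After 6 (consume 2 fiber): fiber=6 saddle=4
After 7 (craft ink): fiber=6 ink=4 saddle=2
After 8 (craft saddle): fiber=5 ink=4 saddle=4
After 9 (craft ink): fiber=5 ink=8 saddle=2
After 10 (craft ink): fiber=5 ink=12
After 11 (craft saddle): fiber=4 ink=12 saddle=2
After 12 (craft ink): fiber=4 ink=16
After 13 (craft saddle): fiber=3 ink=16 saddle=2
After 14 (craft saddle): fiber=2 ink=16 saddle=4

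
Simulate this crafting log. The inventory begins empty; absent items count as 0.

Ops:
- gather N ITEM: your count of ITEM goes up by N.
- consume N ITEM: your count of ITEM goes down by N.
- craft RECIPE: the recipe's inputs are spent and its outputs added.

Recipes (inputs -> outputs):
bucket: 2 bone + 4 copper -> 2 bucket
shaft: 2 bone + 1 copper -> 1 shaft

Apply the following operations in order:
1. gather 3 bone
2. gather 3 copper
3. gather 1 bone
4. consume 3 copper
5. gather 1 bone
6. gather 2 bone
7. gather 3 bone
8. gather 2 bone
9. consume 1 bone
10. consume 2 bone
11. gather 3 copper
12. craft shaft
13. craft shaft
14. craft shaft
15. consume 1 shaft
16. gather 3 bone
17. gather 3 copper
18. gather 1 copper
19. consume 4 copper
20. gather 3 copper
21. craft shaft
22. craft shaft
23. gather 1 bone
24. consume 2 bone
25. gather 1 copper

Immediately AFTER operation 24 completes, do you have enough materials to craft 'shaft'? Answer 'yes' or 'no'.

Answer: no

Derivation:
After 1 (gather 3 bone): bone=3
After 2 (gather 3 copper): bone=3 copper=3
After 3 (gather 1 bone): bone=4 copper=3
After 4 (consume 3 copper): bone=4
After 5 (gather 1 bone): bone=5
After 6 (gather 2 bone): bone=7
After 7 (gather 3 bone): bone=10
After 8 (gather 2 bone): bone=12
After 9 (consume 1 bone): bone=11
After 10 (consume 2 bone): bone=9
After 11 (gather 3 copper): bone=9 copper=3
After 12 (craft shaft): bone=7 copper=2 shaft=1
After 13 (craft shaft): bone=5 copper=1 shaft=2
After 14 (craft shaft): bone=3 shaft=3
After 15 (consume 1 shaft): bone=3 shaft=2
After 16 (gather 3 bone): bone=6 shaft=2
After 17 (gather 3 copper): bone=6 copper=3 shaft=2
After 18 (gather 1 copper): bone=6 copper=4 shaft=2
After 19 (consume 4 copper): bone=6 shaft=2
After 20 (gather 3 copper): bone=6 copper=3 shaft=2
After 21 (craft shaft): bone=4 copper=2 shaft=3
After 22 (craft shaft): bone=2 copper=1 shaft=4
After 23 (gather 1 bone): bone=3 copper=1 shaft=4
After 24 (consume 2 bone): bone=1 copper=1 shaft=4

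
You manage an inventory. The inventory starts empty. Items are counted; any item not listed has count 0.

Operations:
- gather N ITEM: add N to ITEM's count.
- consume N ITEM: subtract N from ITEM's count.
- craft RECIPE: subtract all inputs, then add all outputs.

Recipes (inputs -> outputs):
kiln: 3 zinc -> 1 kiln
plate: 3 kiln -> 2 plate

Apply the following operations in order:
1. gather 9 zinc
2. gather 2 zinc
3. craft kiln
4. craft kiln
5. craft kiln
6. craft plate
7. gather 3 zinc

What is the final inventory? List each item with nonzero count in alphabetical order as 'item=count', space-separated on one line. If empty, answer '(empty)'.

After 1 (gather 9 zinc): zinc=9
After 2 (gather 2 zinc): zinc=11
After 3 (craft kiln): kiln=1 zinc=8
After 4 (craft kiln): kiln=2 zinc=5
After 5 (craft kiln): kiln=3 zinc=2
After 6 (craft plate): plate=2 zinc=2
After 7 (gather 3 zinc): plate=2 zinc=5

Answer: plate=2 zinc=5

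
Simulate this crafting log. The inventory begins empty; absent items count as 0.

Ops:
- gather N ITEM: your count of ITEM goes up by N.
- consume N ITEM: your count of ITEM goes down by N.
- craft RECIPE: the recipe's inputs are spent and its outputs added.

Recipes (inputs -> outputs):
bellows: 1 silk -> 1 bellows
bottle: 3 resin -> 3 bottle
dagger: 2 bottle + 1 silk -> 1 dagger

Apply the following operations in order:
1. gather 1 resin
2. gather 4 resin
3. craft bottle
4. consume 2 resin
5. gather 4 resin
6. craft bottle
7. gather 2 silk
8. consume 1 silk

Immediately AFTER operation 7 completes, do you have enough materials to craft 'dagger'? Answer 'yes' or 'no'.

After 1 (gather 1 resin): resin=1
After 2 (gather 4 resin): resin=5
After 3 (craft bottle): bottle=3 resin=2
After 4 (consume 2 resin): bottle=3
After 5 (gather 4 resin): bottle=3 resin=4
After 6 (craft bottle): bottle=6 resin=1
After 7 (gather 2 silk): bottle=6 resin=1 silk=2

Answer: yes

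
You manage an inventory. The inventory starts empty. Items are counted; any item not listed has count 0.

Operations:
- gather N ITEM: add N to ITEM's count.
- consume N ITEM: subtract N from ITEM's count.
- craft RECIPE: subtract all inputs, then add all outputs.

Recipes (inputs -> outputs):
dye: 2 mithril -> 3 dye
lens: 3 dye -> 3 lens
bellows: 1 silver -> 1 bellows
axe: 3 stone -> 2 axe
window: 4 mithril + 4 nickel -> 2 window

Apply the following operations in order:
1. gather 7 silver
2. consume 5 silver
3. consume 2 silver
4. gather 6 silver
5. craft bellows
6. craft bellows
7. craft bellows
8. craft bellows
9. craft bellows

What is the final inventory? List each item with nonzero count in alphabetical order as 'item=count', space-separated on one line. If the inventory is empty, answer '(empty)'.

After 1 (gather 7 silver): silver=7
After 2 (consume 5 silver): silver=2
After 3 (consume 2 silver): (empty)
After 4 (gather 6 silver): silver=6
After 5 (craft bellows): bellows=1 silver=5
After 6 (craft bellows): bellows=2 silver=4
After 7 (craft bellows): bellows=3 silver=3
After 8 (craft bellows): bellows=4 silver=2
After 9 (craft bellows): bellows=5 silver=1

Answer: bellows=5 silver=1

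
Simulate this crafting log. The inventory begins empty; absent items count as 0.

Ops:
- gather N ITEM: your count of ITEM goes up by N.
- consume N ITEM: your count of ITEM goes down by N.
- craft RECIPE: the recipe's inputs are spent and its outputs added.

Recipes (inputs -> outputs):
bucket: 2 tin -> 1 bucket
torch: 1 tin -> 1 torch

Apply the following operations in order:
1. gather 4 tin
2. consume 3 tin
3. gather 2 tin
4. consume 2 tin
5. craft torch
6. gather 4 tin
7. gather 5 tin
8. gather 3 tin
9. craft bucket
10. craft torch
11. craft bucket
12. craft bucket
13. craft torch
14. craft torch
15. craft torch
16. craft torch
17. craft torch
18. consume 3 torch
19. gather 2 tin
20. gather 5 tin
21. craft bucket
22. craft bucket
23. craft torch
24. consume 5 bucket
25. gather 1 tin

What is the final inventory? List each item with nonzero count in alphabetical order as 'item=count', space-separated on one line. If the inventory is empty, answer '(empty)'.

Answer: tin=3 torch=5

Derivation:
After 1 (gather 4 tin): tin=4
After 2 (consume 3 tin): tin=1
After 3 (gather 2 tin): tin=3
After 4 (consume 2 tin): tin=1
After 5 (craft torch): torch=1
After 6 (gather 4 tin): tin=4 torch=1
After 7 (gather 5 tin): tin=9 torch=1
After 8 (gather 3 tin): tin=12 torch=1
After 9 (craft bucket): bucket=1 tin=10 torch=1
After 10 (craft torch): bucket=1 tin=9 torch=2
After 11 (craft bucket): bucket=2 tin=7 torch=2
After 12 (craft bucket): bucket=3 tin=5 torch=2
After 13 (craft torch): bucket=3 tin=4 torch=3
After 14 (craft torch): bucket=3 tin=3 torch=4
After 15 (craft torch): bucket=3 tin=2 torch=5
After 16 (craft torch): bucket=3 tin=1 torch=6
After 17 (craft torch): bucket=3 torch=7
After 18 (consume 3 torch): bucket=3 torch=4
After 19 (gather 2 tin): bucket=3 tin=2 torch=4
After 20 (gather 5 tin): bucket=3 tin=7 torch=4
After 21 (craft bucket): bucket=4 tin=5 torch=4
After 22 (craft bucket): bucket=5 tin=3 torch=4
After 23 (craft torch): bucket=5 tin=2 torch=5
After 24 (consume 5 bucket): tin=2 torch=5
After 25 (gather 1 tin): tin=3 torch=5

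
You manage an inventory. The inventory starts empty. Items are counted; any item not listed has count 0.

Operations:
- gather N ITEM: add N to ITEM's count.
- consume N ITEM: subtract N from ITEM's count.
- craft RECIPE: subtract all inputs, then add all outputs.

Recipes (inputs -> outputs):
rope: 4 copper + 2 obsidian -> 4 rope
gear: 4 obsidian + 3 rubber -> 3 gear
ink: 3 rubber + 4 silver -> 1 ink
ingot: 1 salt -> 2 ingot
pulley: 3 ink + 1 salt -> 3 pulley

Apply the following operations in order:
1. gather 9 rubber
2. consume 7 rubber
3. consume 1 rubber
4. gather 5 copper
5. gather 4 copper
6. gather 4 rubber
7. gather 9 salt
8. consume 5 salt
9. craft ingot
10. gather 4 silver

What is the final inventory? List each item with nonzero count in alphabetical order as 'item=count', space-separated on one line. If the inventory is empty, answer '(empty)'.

After 1 (gather 9 rubber): rubber=9
After 2 (consume 7 rubber): rubber=2
After 3 (consume 1 rubber): rubber=1
After 4 (gather 5 copper): copper=5 rubber=1
After 5 (gather 4 copper): copper=9 rubber=1
After 6 (gather 4 rubber): copper=9 rubber=5
After 7 (gather 9 salt): copper=9 rubber=5 salt=9
After 8 (consume 5 salt): copper=9 rubber=5 salt=4
After 9 (craft ingot): copper=9 ingot=2 rubber=5 salt=3
After 10 (gather 4 silver): copper=9 ingot=2 rubber=5 salt=3 silver=4

Answer: copper=9 ingot=2 rubber=5 salt=3 silver=4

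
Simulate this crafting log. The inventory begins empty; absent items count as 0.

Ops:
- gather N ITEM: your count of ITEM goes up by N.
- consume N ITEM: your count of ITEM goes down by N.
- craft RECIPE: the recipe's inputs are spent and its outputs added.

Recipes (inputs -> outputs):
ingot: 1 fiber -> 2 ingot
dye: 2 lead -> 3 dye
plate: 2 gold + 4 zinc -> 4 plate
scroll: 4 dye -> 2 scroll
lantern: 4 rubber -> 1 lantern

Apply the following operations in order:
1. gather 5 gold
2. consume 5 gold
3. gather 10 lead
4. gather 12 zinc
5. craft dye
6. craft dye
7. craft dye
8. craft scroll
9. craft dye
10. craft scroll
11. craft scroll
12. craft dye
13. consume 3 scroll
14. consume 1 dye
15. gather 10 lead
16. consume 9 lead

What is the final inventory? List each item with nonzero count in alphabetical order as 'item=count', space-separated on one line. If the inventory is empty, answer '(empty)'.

Answer: dye=2 lead=1 scroll=3 zinc=12

Derivation:
After 1 (gather 5 gold): gold=5
After 2 (consume 5 gold): (empty)
After 3 (gather 10 lead): lead=10
After 4 (gather 12 zinc): lead=10 zinc=12
After 5 (craft dye): dye=3 lead=8 zinc=12
After 6 (craft dye): dye=6 lead=6 zinc=12
After 7 (craft dye): dye=9 lead=4 zinc=12
After 8 (craft scroll): dye=5 lead=4 scroll=2 zinc=12
After 9 (craft dye): dye=8 lead=2 scroll=2 zinc=12
After 10 (craft scroll): dye=4 lead=2 scroll=4 zinc=12
After 11 (craft scroll): lead=2 scroll=6 zinc=12
After 12 (craft dye): dye=3 scroll=6 zinc=12
After 13 (consume 3 scroll): dye=3 scroll=3 zinc=12
After 14 (consume 1 dye): dye=2 scroll=3 zinc=12
After 15 (gather 10 lead): dye=2 lead=10 scroll=3 zinc=12
After 16 (consume 9 lead): dye=2 lead=1 scroll=3 zinc=12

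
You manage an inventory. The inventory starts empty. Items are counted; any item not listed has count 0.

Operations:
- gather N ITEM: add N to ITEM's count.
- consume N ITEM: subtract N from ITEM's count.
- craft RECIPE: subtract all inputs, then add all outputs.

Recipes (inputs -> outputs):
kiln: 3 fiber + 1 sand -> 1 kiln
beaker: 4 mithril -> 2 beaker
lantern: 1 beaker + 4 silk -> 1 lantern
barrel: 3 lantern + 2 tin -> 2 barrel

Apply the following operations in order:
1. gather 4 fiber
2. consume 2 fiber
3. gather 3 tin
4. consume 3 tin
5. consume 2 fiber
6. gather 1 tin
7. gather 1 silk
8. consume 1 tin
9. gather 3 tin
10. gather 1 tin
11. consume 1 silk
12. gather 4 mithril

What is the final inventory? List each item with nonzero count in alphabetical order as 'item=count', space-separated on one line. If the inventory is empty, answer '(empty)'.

After 1 (gather 4 fiber): fiber=4
After 2 (consume 2 fiber): fiber=2
After 3 (gather 3 tin): fiber=2 tin=3
After 4 (consume 3 tin): fiber=2
After 5 (consume 2 fiber): (empty)
After 6 (gather 1 tin): tin=1
After 7 (gather 1 silk): silk=1 tin=1
After 8 (consume 1 tin): silk=1
After 9 (gather 3 tin): silk=1 tin=3
After 10 (gather 1 tin): silk=1 tin=4
After 11 (consume 1 silk): tin=4
After 12 (gather 4 mithril): mithril=4 tin=4

Answer: mithril=4 tin=4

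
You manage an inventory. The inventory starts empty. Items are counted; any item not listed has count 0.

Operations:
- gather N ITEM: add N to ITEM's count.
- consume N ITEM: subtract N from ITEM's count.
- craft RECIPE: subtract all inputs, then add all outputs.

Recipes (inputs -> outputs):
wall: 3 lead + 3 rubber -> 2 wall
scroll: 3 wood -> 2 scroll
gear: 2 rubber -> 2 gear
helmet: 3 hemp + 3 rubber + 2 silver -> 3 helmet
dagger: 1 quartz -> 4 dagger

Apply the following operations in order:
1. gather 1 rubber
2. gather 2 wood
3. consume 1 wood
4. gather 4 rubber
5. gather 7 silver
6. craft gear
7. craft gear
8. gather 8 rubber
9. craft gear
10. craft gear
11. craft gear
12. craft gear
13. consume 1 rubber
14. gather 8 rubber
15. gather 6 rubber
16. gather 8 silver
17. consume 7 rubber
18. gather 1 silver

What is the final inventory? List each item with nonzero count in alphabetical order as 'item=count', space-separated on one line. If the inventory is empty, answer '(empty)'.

Answer: gear=12 rubber=7 silver=16 wood=1

Derivation:
After 1 (gather 1 rubber): rubber=1
After 2 (gather 2 wood): rubber=1 wood=2
After 3 (consume 1 wood): rubber=1 wood=1
After 4 (gather 4 rubber): rubber=5 wood=1
After 5 (gather 7 silver): rubber=5 silver=7 wood=1
After 6 (craft gear): gear=2 rubber=3 silver=7 wood=1
After 7 (craft gear): gear=4 rubber=1 silver=7 wood=1
After 8 (gather 8 rubber): gear=4 rubber=9 silver=7 wood=1
After 9 (craft gear): gear=6 rubber=7 silver=7 wood=1
After 10 (craft gear): gear=8 rubber=5 silver=7 wood=1
After 11 (craft gear): gear=10 rubber=3 silver=7 wood=1
After 12 (craft gear): gear=12 rubber=1 silver=7 wood=1
After 13 (consume 1 rubber): gear=12 silver=7 wood=1
After 14 (gather 8 rubber): gear=12 rubber=8 silver=7 wood=1
After 15 (gather 6 rubber): gear=12 rubber=14 silver=7 wood=1
After 16 (gather 8 silver): gear=12 rubber=14 silver=15 wood=1
After 17 (consume 7 rubber): gear=12 rubber=7 silver=15 wood=1
After 18 (gather 1 silver): gear=12 rubber=7 silver=16 wood=1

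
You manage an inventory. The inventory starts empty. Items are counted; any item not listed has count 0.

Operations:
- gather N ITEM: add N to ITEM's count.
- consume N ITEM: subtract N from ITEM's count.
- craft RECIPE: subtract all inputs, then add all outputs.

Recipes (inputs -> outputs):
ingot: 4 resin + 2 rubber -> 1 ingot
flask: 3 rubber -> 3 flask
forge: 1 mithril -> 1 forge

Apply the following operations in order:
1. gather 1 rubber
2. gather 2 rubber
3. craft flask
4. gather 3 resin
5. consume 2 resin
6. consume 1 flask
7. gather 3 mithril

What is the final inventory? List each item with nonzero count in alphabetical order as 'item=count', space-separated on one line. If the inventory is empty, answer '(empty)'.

After 1 (gather 1 rubber): rubber=1
After 2 (gather 2 rubber): rubber=3
After 3 (craft flask): flask=3
After 4 (gather 3 resin): flask=3 resin=3
After 5 (consume 2 resin): flask=3 resin=1
After 6 (consume 1 flask): flask=2 resin=1
After 7 (gather 3 mithril): flask=2 mithril=3 resin=1

Answer: flask=2 mithril=3 resin=1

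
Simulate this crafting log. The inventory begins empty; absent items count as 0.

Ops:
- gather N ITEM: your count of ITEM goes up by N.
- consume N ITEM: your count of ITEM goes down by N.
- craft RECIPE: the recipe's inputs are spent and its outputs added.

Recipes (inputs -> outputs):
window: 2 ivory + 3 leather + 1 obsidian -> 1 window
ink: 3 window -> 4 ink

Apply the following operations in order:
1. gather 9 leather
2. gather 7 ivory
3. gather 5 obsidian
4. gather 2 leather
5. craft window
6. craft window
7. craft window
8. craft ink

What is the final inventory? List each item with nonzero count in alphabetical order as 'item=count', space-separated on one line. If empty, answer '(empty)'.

Answer: ink=4 ivory=1 leather=2 obsidian=2

Derivation:
After 1 (gather 9 leather): leather=9
After 2 (gather 7 ivory): ivory=7 leather=9
After 3 (gather 5 obsidian): ivory=7 leather=9 obsidian=5
After 4 (gather 2 leather): ivory=7 leather=11 obsidian=5
After 5 (craft window): ivory=5 leather=8 obsidian=4 window=1
After 6 (craft window): ivory=3 leather=5 obsidian=3 window=2
After 7 (craft window): ivory=1 leather=2 obsidian=2 window=3
After 8 (craft ink): ink=4 ivory=1 leather=2 obsidian=2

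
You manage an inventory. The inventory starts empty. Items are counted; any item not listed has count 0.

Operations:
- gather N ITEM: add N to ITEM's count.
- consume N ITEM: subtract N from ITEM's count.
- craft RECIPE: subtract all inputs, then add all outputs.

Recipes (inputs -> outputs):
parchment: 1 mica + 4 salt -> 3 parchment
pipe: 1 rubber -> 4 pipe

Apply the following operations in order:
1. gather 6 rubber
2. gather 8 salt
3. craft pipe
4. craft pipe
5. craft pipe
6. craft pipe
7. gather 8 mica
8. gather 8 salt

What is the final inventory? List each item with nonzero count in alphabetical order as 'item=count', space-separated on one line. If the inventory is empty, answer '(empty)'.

Answer: mica=8 pipe=16 rubber=2 salt=16

Derivation:
After 1 (gather 6 rubber): rubber=6
After 2 (gather 8 salt): rubber=6 salt=8
After 3 (craft pipe): pipe=4 rubber=5 salt=8
After 4 (craft pipe): pipe=8 rubber=4 salt=8
After 5 (craft pipe): pipe=12 rubber=3 salt=8
After 6 (craft pipe): pipe=16 rubber=2 salt=8
After 7 (gather 8 mica): mica=8 pipe=16 rubber=2 salt=8
After 8 (gather 8 salt): mica=8 pipe=16 rubber=2 salt=16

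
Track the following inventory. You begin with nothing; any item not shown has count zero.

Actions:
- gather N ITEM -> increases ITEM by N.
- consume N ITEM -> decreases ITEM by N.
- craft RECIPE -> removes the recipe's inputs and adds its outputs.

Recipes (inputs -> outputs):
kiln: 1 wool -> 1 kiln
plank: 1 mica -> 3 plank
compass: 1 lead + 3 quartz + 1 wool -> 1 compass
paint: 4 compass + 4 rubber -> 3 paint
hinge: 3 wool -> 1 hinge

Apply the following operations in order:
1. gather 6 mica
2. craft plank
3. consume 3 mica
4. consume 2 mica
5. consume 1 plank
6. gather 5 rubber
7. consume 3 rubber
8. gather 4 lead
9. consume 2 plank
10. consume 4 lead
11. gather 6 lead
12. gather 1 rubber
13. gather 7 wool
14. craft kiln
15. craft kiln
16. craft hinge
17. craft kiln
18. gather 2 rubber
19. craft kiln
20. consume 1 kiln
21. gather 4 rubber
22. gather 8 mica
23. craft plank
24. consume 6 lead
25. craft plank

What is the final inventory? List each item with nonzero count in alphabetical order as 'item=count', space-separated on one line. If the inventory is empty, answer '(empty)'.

Answer: hinge=1 kiln=3 mica=6 plank=6 rubber=9

Derivation:
After 1 (gather 6 mica): mica=6
After 2 (craft plank): mica=5 plank=3
After 3 (consume 3 mica): mica=2 plank=3
After 4 (consume 2 mica): plank=3
After 5 (consume 1 plank): plank=2
After 6 (gather 5 rubber): plank=2 rubber=5
After 7 (consume 3 rubber): plank=2 rubber=2
After 8 (gather 4 lead): lead=4 plank=2 rubber=2
After 9 (consume 2 plank): lead=4 rubber=2
After 10 (consume 4 lead): rubber=2
After 11 (gather 6 lead): lead=6 rubber=2
After 12 (gather 1 rubber): lead=6 rubber=3
After 13 (gather 7 wool): lead=6 rubber=3 wool=7
After 14 (craft kiln): kiln=1 lead=6 rubber=3 wool=6
After 15 (craft kiln): kiln=2 lead=6 rubber=3 wool=5
After 16 (craft hinge): hinge=1 kiln=2 lead=6 rubber=3 wool=2
After 17 (craft kiln): hinge=1 kiln=3 lead=6 rubber=3 wool=1
After 18 (gather 2 rubber): hinge=1 kiln=3 lead=6 rubber=5 wool=1
After 19 (craft kiln): hinge=1 kiln=4 lead=6 rubber=5
After 20 (consume 1 kiln): hinge=1 kiln=3 lead=6 rubber=5
After 21 (gather 4 rubber): hinge=1 kiln=3 lead=6 rubber=9
After 22 (gather 8 mica): hinge=1 kiln=3 lead=6 mica=8 rubber=9
After 23 (craft plank): hinge=1 kiln=3 lead=6 mica=7 plank=3 rubber=9
After 24 (consume 6 lead): hinge=1 kiln=3 mica=7 plank=3 rubber=9
After 25 (craft plank): hinge=1 kiln=3 mica=6 plank=6 rubber=9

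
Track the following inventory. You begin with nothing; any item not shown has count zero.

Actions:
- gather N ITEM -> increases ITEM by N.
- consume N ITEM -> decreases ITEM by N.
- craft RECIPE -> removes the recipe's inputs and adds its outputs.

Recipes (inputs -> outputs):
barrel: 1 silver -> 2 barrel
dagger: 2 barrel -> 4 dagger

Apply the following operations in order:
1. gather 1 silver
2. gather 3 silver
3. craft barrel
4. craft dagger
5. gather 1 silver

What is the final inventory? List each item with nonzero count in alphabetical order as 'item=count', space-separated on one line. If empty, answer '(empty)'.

Answer: dagger=4 silver=4

Derivation:
After 1 (gather 1 silver): silver=1
After 2 (gather 3 silver): silver=4
After 3 (craft barrel): barrel=2 silver=3
After 4 (craft dagger): dagger=4 silver=3
After 5 (gather 1 silver): dagger=4 silver=4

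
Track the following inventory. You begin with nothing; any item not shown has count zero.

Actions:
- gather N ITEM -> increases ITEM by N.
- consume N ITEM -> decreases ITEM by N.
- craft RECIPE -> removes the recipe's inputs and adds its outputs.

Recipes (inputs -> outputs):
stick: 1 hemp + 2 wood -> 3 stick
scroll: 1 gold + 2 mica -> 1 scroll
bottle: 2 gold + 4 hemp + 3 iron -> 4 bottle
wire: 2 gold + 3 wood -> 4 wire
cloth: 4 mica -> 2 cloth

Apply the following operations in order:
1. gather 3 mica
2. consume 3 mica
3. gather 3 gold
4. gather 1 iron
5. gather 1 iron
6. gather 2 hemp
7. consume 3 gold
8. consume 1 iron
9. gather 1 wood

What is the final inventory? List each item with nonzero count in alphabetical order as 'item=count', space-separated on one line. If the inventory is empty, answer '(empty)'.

After 1 (gather 3 mica): mica=3
After 2 (consume 3 mica): (empty)
After 3 (gather 3 gold): gold=3
After 4 (gather 1 iron): gold=3 iron=1
After 5 (gather 1 iron): gold=3 iron=2
After 6 (gather 2 hemp): gold=3 hemp=2 iron=2
After 7 (consume 3 gold): hemp=2 iron=2
After 8 (consume 1 iron): hemp=2 iron=1
After 9 (gather 1 wood): hemp=2 iron=1 wood=1

Answer: hemp=2 iron=1 wood=1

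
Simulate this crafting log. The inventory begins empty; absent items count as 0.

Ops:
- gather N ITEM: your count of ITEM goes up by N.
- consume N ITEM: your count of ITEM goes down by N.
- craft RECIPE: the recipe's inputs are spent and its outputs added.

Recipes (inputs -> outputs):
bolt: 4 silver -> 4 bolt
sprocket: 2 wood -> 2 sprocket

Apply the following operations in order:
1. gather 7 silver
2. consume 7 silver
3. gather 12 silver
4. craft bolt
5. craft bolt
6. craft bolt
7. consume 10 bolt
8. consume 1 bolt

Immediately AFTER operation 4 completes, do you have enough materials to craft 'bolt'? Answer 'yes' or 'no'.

After 1 (gather 7 silver): silver=7
After 2 (consume 7 silver): (empty)
After 3 (gather 12 silver): silver=12
After 4 (craft bolt): bolt=4 silver=8

Answer: yes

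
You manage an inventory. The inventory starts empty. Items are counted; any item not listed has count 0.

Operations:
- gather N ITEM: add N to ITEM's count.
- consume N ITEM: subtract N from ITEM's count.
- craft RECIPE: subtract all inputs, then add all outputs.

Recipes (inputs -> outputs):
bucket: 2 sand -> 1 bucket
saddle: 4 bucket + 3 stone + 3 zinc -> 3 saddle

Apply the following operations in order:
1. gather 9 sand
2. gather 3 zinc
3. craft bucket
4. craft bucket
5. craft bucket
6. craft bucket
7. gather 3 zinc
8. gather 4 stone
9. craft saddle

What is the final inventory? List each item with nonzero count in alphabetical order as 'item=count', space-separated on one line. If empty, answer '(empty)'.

After 1 (gather 9 sand): sand=9
After 2 (gather 3 zinc): sand=9 zinc=3
After 3 (craft bucket): bucket=1 sand=7 zinc=3
After 4 (craft bucket): bucket=2 sand=5 zinc=3
After 5 (craft bucket): bucket=3 sand=3 zinc=3
After 6 (craft bucket): bucket=4 sand=1 zinc=3
After 7 (gather 3 zinc): bucket=4 sand=1 zinc=6
After 8 (gather 4 stone): bucket=4 sand=1 stone=4 zinc=6
After 9 (craft saddle): saddle=3 sand=1 stone=1 zinc=3

Answer: saddle=3 sand=1 stone=1 zinc=3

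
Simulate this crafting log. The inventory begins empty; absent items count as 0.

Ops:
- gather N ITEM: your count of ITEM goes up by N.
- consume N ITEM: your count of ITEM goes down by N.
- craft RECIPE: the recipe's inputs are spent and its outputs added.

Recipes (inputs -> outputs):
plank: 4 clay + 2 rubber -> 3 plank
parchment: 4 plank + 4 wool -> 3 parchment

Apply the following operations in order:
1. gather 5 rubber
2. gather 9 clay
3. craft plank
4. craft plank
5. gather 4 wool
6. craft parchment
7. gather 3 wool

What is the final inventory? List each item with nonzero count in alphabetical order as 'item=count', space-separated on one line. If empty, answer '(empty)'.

After 1 (gather 5 rubber): rubber=5
After 2 (gather 9 clay): clay=9 rubber=5
After 3 (craft plank): clay=5 plank=3 rubber=3
After 4 (craft plank): clay=1 plank=6 rubber=1
After 5 (gather 4 wool): clay=1 plank=6 rubber=1 wool=4
After 6 (craft parchment): clay=1 parchment=3 plank=2 rubber=1
After 7 (gather 3 wool): clay=1 parchment=3 plank=2 rubber=1 wool=3

Answer: clay=1 parchment=3 plank=2 rubber=1 wool=3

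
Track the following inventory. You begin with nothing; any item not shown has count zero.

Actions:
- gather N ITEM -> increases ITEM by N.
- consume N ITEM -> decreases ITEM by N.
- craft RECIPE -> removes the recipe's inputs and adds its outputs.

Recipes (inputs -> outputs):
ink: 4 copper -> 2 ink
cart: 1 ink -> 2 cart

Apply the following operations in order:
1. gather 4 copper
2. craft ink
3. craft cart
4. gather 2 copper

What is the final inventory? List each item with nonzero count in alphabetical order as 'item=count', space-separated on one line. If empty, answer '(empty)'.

Answer: cart=2 copper=2 ink=1

Derivation:
After 1 (gather 4 copper): copper=4
After 2 (craft ink): ink=2
After 3 (craft cart): cart=2 ink=1
After 4 (gather 2 copper): cart=2 copper=2 ink=1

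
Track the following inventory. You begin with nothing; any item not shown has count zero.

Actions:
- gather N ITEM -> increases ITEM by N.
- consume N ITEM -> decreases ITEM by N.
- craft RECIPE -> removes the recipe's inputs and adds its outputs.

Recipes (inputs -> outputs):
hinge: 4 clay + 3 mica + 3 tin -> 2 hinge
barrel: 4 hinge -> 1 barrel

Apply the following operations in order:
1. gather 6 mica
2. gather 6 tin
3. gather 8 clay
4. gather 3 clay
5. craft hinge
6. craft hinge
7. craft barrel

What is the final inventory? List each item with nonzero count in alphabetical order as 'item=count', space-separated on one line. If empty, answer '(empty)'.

Answer: barrel=1 clay=3

Derivation:
After 1 (gather 6 mica): mica=6
After 2 (gather 6 tin): mica=6 tin=6
After 3 (gather 8 clay): clay=8 mica=6 tin=6
After 4 (gather 3 clay): clay=11 mica=6 tin=6
After 5 (craft hinge): clay=7 hinge=2 mica=3 tin=3
After 6 (craft hinge): clay=3 hinge=4
After 7 (craft barrel): barrel=1 clay=3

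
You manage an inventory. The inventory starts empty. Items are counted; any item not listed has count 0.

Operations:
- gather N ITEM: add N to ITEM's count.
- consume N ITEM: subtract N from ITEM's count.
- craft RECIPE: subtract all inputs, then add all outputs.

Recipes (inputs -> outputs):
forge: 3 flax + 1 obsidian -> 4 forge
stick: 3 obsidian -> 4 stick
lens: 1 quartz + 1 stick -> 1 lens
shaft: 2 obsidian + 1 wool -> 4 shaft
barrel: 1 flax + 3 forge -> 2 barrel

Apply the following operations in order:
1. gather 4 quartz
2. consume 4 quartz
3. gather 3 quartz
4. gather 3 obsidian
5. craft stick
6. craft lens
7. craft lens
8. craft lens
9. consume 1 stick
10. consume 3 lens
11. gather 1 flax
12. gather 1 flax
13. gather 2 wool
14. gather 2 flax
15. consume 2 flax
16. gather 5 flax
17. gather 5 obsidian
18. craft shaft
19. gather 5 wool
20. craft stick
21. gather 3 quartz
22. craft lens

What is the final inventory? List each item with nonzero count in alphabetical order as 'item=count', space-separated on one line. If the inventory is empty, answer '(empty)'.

Answer: flax=7 lens=1 quartz=2 shaft=4 stick=3 wool=6

Derivation:
After 1 (gather 4 quartz): quartz=4
After 2 (consume 4 quartz): (empty)
After 3 (gather 3 quartz): quartz=3
After 4 (gather 3 obsidian): obsidian=3 quartz=3
After 5 (craft stick): quartz=3 stick=4
After 6 (craft lens): lens=1 quartz=2 stick=3
After 7 (craft lens): lens=2 quartz=1 stick=2
After 8 (craft lens): lens=3 stick=1
After 9 (consume 1 stick): lens=3
After 10 (consume 3 lens): (empty)
After 11 (gather 1 flax): flax=1
After 12 (gather 1 flax): flax=2
After 13 (gather 2 wool): flax=2 wool=2
After 14 (gather 2 flax): flax=4 wool=2
After 15 (consume 2 flax): flax=2 wool=2
After 16 (gather 5 flax): flax=7 wool=2
After 17 (gather 5 obsidian): flax=7 obsidian=5 wool=2
After 18 (craft shaft): flax=7 obsidian=3 shaft=4 wool=1
After 19 (gather 5 wool): flax=7 obsidian=3 shaft=4 wool=6
After 20 (craft stick): flax=7 shaft=4 stick=4 wool=6
After 21 (gather 3 quartz): flax=7 quartz=3 shaft=4 stick=4 wool=6
After 22 (craft lens): flax=7 lens=1 quartz=2 shaft=4 stick=3 wool=6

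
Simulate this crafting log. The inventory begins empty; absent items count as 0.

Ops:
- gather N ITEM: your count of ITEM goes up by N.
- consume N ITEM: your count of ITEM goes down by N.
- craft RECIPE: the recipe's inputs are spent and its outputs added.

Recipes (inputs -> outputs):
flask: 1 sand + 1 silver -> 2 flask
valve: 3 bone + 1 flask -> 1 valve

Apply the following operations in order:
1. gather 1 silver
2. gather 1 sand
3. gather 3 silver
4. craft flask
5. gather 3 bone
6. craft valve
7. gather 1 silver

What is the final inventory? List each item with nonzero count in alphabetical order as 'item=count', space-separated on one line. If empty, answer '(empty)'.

Answer: flask=1 silver=4 valve=1

Derivation:
After 1 (gather 1 silver): silver=1
After 2 (gather 1 sand): sand=1 silver=1
After 3 (gather 3 silver): sand=1 silver=4
After 4 (craft flask): flask=2 silver=3
After 5 (gather 3 bone): bone=3 flask=2 silver=3
After 6 (craft valve): flask=1 silver=3 valve=1
After 7 (gather 1 silver): flask=1 silver=4 valve=1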